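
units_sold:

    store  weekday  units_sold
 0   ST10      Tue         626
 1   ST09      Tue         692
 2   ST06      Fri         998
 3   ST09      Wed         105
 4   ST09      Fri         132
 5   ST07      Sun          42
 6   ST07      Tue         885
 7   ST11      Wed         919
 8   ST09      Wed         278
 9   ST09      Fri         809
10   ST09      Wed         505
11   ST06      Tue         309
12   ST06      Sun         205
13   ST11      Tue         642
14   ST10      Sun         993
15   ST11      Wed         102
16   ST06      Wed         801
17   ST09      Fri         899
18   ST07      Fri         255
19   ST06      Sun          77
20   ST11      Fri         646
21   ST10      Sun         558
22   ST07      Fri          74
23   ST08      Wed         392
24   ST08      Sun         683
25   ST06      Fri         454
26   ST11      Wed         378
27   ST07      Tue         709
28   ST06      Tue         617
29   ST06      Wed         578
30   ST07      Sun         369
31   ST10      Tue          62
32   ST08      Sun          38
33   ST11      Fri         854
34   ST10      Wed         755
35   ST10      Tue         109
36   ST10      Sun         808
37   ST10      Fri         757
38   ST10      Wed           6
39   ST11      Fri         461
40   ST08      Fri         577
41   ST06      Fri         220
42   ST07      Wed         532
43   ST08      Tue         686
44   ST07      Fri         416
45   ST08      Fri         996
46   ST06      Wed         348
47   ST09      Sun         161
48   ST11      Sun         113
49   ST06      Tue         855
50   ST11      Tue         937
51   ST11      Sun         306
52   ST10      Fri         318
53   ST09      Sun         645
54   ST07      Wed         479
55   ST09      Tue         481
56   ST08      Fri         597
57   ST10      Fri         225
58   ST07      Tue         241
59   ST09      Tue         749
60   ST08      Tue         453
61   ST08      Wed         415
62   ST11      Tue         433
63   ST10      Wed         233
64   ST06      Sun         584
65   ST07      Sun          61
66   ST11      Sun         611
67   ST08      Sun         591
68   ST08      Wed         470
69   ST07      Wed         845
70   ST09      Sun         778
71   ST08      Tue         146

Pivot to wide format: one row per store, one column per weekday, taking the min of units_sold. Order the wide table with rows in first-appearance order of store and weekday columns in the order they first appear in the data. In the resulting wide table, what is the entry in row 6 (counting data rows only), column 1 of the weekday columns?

146

With rows in first-appearance order of store, row 6 is store=ST08. weekday columns in first-appearance order: Tue, Fri, Wed, Sun; column 1 is Tue.
Long rows with store=ST08, weekday=Tue: min(686, 453, 146) = 146.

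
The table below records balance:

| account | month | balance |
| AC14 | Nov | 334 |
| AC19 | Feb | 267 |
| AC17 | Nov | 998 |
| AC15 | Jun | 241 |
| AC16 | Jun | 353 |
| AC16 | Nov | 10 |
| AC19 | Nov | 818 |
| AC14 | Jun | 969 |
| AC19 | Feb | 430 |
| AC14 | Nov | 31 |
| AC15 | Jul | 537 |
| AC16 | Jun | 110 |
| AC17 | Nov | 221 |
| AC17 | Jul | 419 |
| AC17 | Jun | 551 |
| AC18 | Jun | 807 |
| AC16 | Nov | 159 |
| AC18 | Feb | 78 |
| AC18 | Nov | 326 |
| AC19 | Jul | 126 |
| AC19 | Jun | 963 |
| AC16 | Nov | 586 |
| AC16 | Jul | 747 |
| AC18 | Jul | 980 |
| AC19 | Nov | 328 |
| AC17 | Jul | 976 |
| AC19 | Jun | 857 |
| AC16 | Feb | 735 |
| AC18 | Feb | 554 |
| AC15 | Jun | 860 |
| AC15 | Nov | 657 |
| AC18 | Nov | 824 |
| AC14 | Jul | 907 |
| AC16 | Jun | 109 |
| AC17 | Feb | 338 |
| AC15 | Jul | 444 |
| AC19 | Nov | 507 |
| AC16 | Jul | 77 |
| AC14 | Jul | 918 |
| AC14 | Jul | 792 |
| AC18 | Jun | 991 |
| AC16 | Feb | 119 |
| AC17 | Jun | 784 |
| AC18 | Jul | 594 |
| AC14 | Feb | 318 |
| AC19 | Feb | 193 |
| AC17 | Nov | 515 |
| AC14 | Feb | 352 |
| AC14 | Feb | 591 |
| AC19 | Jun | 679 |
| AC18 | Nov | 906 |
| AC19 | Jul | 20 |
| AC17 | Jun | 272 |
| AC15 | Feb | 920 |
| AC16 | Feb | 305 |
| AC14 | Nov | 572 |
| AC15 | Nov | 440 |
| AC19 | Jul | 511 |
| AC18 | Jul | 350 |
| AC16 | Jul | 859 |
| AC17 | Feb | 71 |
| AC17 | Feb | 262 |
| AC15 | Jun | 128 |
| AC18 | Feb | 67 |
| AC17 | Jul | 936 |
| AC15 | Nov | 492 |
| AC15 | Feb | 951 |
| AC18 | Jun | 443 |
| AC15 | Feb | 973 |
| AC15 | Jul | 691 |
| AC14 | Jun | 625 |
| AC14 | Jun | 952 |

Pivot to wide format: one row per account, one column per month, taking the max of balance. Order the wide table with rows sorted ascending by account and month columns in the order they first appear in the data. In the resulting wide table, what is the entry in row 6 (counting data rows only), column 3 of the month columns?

963

With rows sorted ascending by account, row 6 is account=AC19. month columns in first-appearance order: Nov, Feb, Jun, Jul; column 3 is Jun.
Long rows with account=AC19, month=Jun: max(963, 857, 679) = 963.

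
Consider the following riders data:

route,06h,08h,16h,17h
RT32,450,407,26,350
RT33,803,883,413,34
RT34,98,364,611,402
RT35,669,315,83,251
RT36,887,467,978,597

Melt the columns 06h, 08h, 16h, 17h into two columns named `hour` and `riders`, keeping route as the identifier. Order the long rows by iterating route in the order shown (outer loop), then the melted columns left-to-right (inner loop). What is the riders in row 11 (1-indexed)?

20 rows total (5 × 4). Row 11: index ⌊(11-1)/4⌋ = 2 into route → RT34; (11-1) mod 4 = 2 into the melted columns → 16h.
So row 11 is (RT34, 16h, 611); riders = 611.

611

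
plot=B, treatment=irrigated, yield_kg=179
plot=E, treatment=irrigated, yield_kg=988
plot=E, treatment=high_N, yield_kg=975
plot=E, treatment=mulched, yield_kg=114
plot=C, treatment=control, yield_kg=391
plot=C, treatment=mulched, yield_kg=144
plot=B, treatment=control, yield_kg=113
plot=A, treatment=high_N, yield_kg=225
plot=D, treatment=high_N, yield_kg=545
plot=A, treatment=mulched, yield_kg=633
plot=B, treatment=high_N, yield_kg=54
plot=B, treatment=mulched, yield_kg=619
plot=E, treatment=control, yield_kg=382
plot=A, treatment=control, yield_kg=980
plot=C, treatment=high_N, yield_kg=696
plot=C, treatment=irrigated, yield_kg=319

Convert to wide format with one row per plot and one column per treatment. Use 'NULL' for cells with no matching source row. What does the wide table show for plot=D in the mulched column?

NULL

No long-format row has plot=D and treatment=mulched, so the cell is NULL.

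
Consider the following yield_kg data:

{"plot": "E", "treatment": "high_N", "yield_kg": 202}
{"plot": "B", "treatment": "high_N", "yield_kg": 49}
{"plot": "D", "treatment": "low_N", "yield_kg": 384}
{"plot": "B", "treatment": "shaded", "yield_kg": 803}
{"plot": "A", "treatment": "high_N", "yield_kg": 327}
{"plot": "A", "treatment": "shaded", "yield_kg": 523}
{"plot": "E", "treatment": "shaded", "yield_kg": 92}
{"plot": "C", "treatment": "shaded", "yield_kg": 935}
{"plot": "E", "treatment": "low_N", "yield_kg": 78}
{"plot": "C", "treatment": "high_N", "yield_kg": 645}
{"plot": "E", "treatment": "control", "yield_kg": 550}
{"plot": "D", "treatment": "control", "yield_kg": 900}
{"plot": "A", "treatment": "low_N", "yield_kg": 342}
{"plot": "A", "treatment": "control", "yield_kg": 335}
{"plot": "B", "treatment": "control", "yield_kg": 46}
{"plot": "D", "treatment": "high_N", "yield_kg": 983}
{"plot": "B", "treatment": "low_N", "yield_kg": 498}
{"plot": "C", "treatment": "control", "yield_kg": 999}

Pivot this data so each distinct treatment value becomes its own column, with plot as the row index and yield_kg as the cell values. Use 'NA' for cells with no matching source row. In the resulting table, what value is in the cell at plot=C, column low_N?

No long-format row has plot=C and treatment=low_N, so the cell is NA.

NA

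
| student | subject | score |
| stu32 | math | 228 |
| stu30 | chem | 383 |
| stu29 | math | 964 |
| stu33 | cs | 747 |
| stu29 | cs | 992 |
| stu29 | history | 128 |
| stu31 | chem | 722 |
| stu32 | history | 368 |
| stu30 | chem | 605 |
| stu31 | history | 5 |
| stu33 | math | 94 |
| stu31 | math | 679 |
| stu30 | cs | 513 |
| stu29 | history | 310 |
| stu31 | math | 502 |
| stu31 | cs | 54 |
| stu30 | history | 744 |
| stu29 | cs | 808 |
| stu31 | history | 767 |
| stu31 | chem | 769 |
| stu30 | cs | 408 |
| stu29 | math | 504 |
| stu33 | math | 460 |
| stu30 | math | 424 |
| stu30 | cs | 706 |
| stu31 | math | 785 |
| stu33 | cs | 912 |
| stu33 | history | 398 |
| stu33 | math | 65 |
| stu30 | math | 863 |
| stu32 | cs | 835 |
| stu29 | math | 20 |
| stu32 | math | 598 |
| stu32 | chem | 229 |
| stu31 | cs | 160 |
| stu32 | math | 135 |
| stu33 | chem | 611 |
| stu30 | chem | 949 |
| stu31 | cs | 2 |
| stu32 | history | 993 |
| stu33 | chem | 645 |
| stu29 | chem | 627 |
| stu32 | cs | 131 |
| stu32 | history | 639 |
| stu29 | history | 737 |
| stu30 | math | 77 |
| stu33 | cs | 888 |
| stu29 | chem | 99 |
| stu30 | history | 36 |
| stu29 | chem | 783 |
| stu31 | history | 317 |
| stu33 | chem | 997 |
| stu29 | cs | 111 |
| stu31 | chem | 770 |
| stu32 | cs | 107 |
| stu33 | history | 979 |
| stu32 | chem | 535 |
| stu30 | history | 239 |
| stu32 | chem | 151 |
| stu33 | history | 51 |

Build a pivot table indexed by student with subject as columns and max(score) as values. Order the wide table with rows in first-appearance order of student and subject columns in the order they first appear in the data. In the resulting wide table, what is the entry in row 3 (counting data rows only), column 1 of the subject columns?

With rows in first-appearance order of student, row 3 is student=stu29. subject columns in first-appearance order: math, chem, cs, history; column 1 is math.
Long rows with student=stu29, subject=math: max(964, 504, 20) = 964.

964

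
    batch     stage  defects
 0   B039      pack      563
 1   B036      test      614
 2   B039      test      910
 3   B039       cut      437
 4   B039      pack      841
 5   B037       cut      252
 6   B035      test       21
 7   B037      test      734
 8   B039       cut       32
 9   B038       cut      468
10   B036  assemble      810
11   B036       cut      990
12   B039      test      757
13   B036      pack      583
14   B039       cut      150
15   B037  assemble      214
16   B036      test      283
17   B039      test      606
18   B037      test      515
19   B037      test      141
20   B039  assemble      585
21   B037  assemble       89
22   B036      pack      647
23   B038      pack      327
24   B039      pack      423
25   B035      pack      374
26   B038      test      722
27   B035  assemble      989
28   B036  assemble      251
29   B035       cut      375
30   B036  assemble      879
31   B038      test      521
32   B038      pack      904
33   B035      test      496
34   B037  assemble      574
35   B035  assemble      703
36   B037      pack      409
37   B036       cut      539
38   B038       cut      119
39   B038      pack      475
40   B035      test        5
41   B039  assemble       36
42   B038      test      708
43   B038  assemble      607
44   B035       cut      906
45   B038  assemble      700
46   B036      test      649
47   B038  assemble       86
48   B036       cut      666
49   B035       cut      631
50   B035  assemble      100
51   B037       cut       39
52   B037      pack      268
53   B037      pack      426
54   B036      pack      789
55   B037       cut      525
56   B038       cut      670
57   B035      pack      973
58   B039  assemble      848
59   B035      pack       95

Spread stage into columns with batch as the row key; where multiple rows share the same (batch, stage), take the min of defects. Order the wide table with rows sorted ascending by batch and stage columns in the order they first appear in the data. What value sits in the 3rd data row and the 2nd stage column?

With rows sorted ascending by batch, row 3 is batch=B037. stage columns in first-appearance order: pack, test, cut, assemble; column 2 is test.
Long rows with batch=B037, stage=test: min(734, 515, 141) = 141.

141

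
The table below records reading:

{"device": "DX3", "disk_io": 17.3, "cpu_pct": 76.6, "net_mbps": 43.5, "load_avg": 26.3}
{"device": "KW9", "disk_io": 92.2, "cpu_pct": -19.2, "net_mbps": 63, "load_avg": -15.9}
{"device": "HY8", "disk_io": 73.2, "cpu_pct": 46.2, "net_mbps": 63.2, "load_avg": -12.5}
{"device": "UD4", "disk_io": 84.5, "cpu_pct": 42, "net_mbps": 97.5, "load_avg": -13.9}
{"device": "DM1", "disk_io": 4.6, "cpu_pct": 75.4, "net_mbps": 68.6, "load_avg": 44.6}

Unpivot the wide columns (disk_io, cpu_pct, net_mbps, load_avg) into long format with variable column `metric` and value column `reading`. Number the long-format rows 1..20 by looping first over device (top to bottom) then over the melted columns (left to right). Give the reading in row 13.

20 rows total (5 × 4). Row 13: index ⌊(13-1)/4⌋ = 3 into device → UD4; (13-1) mod 4 = 0 into the melted columns → disk_io.
So row 13 is (UD4, disk_io, 84.5); reading = 84.5.

84.5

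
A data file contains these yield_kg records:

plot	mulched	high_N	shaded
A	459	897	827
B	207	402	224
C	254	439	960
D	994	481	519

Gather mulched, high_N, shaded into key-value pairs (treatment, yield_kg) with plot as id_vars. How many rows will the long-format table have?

4 plot values × 3 melted columns = 12 rows.

12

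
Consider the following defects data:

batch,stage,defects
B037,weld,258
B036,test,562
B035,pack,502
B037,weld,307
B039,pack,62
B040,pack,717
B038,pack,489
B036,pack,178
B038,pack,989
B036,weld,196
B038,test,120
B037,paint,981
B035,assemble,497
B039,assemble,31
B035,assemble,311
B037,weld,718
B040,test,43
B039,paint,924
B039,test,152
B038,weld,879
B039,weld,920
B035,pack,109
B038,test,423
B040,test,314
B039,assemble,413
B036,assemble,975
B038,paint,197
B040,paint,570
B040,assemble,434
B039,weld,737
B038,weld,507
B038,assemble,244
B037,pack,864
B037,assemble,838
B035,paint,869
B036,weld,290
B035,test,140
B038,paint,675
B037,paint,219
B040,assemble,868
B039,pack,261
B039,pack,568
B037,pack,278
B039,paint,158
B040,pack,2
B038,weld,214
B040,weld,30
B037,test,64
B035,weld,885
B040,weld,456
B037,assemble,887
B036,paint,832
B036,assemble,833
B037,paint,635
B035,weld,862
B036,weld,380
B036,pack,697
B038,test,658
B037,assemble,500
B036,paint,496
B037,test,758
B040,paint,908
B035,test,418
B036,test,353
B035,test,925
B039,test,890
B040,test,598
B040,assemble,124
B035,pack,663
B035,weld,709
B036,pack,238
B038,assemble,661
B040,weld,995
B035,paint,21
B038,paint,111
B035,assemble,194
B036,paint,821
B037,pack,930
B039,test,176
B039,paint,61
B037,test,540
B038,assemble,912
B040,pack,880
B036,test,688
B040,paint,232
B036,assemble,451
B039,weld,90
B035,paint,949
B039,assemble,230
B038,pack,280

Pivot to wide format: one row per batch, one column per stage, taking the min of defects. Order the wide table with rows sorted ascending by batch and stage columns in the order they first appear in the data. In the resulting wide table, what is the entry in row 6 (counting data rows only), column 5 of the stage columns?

With rows sorted ascending by batch, row 6 is batch=B040. stage columns in first-appearance order: weld, test, pack, paint, assemble; column 5 is assemble.
Long rows with batch=B040, stage=assemble: min(434, 868, 124) = 124.

124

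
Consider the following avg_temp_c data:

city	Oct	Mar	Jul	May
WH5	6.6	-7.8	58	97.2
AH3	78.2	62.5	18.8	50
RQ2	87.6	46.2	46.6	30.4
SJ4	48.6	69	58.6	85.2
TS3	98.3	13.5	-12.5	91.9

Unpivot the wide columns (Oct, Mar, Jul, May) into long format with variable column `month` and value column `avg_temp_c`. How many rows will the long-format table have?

20

5 city values × 4 melted columns = 20 rows.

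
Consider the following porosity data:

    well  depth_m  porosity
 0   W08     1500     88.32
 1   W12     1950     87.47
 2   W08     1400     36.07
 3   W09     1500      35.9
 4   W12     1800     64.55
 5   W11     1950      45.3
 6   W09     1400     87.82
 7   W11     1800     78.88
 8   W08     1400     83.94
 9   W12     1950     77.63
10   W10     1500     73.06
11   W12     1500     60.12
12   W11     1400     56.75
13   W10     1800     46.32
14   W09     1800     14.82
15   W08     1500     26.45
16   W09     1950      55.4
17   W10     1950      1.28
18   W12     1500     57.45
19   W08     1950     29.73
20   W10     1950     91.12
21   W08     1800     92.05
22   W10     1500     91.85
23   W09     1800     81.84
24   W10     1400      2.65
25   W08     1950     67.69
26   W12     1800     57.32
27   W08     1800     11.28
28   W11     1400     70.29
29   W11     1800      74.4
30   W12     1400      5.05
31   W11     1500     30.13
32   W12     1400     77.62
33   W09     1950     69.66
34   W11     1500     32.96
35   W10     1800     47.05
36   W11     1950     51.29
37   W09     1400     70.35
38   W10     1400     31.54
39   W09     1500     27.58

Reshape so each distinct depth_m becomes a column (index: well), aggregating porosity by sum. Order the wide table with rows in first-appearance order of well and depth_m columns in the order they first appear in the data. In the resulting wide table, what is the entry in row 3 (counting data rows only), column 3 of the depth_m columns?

158.17

With rows in first-appearance order of well, row 3 is well=W09. depth_m columns in first-appearance order: 1500, 1950, 1400, 1800; column 3 is 1400.
Long rows with well=W09, depth_m=1400: 87.82 + 70.35 = 158.17.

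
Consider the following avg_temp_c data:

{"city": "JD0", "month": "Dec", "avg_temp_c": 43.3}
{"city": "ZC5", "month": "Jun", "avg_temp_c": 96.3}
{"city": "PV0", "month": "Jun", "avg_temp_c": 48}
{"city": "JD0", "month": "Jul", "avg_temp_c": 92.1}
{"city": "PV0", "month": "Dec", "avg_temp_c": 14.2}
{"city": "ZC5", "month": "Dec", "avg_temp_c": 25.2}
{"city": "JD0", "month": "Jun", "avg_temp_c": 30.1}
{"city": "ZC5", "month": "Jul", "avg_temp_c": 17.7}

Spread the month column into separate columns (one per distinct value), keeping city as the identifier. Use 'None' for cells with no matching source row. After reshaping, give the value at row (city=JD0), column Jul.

92.1

The long row with city=JD0, month=Jul has avg_temp_c=92.1.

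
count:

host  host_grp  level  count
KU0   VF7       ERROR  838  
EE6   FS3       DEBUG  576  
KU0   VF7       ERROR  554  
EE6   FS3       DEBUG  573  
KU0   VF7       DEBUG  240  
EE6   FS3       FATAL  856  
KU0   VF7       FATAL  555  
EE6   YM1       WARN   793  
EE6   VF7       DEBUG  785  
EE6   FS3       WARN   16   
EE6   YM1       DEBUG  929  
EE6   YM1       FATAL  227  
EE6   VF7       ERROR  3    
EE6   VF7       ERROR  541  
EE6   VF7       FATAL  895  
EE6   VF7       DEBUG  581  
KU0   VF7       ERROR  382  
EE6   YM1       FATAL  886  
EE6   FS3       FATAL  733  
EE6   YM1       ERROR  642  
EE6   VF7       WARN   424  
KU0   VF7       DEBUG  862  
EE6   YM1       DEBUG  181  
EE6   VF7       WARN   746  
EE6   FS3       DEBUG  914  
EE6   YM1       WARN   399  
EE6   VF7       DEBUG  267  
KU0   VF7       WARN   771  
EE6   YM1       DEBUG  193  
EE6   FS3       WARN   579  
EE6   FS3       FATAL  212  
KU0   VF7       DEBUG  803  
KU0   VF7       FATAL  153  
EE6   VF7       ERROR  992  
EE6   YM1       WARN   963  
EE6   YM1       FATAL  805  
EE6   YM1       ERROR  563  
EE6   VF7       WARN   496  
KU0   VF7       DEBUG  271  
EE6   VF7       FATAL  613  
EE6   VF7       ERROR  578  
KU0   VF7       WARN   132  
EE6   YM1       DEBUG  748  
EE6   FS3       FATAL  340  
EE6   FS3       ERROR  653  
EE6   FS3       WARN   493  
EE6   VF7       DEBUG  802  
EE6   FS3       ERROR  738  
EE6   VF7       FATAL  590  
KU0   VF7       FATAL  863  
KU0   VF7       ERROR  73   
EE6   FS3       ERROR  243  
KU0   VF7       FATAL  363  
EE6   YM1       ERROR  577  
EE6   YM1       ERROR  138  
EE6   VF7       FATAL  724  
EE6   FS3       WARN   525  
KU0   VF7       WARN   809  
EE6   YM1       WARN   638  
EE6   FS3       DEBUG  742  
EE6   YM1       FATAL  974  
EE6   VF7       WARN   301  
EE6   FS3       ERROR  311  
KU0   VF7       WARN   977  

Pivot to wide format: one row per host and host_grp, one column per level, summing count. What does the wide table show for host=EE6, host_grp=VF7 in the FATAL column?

2822

Rows with host=EE6, host_grp=VF7 and level=FATAL: count values are 895, 613, 590, 724.
895 + 613 + 590 + 724 = 2822.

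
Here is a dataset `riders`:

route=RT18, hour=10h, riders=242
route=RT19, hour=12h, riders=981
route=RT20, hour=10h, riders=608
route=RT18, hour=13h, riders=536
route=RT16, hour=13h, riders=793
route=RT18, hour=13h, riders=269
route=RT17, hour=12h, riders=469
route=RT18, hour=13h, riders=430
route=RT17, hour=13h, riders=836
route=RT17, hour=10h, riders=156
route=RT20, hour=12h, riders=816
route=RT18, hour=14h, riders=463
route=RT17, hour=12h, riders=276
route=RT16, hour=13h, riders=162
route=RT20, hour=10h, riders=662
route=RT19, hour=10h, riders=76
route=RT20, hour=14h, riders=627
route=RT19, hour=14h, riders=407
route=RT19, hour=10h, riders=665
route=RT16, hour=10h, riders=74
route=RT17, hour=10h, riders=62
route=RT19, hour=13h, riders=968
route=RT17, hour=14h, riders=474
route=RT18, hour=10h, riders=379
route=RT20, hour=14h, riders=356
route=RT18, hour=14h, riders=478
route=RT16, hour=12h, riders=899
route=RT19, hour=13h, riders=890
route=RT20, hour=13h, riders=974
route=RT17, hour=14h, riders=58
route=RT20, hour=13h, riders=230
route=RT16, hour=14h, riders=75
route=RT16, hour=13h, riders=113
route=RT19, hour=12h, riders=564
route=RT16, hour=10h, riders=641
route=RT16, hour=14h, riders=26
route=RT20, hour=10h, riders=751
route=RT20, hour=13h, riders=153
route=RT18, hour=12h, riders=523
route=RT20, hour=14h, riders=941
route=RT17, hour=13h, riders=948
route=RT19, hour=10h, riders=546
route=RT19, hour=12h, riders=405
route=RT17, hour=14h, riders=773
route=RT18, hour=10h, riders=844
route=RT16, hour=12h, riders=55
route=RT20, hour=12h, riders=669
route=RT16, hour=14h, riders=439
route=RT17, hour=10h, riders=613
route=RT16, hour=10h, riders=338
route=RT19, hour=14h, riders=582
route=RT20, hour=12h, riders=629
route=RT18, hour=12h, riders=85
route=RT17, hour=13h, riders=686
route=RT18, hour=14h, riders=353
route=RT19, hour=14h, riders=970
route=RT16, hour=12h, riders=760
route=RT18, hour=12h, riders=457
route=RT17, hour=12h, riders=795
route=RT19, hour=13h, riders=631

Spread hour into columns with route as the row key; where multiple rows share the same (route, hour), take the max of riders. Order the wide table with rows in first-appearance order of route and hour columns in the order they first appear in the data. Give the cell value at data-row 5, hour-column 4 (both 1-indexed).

With rows in first-appearance order of route, row 5 is route=RT17. hour columns in first-appearance order: 10h, 12h, 13h, 14h; column 4 is 14h.
Long rows with route=RT17, hour=14h: max(474, 58, 773) = 773.

773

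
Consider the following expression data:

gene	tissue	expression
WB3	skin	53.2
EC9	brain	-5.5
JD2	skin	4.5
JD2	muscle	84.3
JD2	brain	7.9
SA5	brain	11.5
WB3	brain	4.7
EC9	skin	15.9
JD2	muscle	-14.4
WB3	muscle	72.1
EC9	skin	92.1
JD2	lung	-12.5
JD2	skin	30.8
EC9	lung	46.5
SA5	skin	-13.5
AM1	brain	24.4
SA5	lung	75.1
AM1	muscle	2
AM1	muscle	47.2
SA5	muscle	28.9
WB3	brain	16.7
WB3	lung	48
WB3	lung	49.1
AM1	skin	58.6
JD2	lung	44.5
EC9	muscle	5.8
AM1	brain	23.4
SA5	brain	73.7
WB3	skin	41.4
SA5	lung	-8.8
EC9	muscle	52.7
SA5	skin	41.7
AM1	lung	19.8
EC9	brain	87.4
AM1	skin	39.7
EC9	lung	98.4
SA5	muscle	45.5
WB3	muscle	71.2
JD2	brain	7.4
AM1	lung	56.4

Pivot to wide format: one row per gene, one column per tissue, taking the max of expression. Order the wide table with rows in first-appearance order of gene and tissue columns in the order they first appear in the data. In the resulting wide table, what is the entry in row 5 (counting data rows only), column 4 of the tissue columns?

With rows in first-appearance order of gene, row 5 is gene=AM1. tissue columns in first-appearance order: skin, brain, muscle, lung; column 4 is lung.
Long rows with gene=AM1, tissue=lung: max(19.8, 56.4) = 56.4.

56.4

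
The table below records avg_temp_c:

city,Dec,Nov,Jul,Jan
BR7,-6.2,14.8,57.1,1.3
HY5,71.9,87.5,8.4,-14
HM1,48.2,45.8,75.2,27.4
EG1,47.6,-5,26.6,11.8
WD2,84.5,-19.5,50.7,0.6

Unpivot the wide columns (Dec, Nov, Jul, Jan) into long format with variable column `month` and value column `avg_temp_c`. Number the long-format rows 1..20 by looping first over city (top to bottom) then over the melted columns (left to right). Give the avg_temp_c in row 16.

20 rows total (5 × 4). Row 16: index ⌊(16-1)/4⌋ = 3 into city → EG1; (16-1) mod 4 = 3 into the melted columns → Jan.
So row 16 is (EG1, Jan, 11.8); avg_temp_c = 11.8.

11.8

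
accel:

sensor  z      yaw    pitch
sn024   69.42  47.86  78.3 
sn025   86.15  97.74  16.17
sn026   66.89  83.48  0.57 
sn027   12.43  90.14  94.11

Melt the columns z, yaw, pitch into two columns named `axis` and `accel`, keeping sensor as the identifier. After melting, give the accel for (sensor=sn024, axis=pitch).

78.3

Unpivoting turns each (sensor, wide-column) pair into one long row.
The wide cell at row sn024, column pitch holds 78.3, so the long row (sn024, pitch) has accel=78.3.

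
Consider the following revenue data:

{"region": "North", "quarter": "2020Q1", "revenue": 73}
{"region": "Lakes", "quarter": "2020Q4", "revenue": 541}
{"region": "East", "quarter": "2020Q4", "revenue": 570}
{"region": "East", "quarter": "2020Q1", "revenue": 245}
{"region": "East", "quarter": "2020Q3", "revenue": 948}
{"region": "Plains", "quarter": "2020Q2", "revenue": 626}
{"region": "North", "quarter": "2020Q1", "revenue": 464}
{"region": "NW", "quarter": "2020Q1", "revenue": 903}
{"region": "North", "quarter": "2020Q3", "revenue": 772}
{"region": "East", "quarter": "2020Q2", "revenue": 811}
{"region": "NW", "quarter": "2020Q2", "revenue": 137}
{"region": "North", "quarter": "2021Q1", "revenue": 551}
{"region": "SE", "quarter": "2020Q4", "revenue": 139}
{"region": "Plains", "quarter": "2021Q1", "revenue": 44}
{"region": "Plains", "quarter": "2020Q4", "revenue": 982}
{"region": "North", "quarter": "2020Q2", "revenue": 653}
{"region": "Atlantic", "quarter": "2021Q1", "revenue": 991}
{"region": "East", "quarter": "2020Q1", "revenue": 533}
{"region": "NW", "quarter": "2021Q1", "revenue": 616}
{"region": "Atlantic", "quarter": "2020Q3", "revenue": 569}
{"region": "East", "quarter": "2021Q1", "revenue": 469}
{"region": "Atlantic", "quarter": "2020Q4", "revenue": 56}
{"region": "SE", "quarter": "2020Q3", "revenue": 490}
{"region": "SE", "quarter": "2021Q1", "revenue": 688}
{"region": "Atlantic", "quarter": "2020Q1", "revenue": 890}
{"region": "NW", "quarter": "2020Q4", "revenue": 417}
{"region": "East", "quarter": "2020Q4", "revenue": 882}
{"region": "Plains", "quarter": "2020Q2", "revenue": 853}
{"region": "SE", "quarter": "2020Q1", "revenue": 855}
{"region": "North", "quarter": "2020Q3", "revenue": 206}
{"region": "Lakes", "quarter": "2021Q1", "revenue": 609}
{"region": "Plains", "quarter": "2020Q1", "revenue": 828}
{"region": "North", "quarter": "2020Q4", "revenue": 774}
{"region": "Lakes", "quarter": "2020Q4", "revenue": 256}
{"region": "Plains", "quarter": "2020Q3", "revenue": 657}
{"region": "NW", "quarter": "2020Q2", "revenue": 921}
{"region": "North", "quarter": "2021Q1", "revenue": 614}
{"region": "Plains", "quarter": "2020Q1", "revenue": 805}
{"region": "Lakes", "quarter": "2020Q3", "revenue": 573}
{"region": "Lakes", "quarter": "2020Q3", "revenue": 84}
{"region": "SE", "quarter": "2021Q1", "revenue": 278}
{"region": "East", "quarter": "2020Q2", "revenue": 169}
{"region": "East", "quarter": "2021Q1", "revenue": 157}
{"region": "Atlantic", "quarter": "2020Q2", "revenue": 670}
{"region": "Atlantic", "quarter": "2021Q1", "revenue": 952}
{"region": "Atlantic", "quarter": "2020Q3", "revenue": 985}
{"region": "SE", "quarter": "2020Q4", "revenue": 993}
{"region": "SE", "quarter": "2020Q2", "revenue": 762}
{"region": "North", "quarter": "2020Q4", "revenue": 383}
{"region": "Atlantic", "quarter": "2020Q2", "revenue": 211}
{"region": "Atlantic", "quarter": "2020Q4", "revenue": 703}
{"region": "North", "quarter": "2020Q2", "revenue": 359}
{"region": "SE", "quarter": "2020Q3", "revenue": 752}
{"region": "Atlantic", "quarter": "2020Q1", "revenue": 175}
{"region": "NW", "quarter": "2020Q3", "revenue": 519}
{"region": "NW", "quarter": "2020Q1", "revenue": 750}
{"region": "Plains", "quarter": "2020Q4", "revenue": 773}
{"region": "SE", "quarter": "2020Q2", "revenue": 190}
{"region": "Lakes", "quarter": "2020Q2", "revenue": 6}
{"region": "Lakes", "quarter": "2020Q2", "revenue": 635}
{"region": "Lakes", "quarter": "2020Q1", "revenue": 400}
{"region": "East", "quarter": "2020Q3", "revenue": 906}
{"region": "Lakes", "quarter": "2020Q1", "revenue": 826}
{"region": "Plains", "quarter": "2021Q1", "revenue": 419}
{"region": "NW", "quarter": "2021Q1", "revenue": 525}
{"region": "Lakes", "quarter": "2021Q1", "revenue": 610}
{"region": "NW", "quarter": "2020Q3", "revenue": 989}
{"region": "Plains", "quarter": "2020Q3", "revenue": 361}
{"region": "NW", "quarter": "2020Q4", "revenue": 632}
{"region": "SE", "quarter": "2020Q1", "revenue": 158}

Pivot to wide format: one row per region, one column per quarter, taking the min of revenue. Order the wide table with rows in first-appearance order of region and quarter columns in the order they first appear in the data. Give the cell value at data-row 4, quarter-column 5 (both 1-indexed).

With rows in first-appearance order of region, row 4 is region=Plains. quarter columns in first-appearance order: 2020Q1, 2020Q4, 2020Q3, 2020Q2, 2021Q1; column 5 is 2021Q1.
Long rows with region=Plains, quarter=2021Q1: min(44, 419) = 44.

44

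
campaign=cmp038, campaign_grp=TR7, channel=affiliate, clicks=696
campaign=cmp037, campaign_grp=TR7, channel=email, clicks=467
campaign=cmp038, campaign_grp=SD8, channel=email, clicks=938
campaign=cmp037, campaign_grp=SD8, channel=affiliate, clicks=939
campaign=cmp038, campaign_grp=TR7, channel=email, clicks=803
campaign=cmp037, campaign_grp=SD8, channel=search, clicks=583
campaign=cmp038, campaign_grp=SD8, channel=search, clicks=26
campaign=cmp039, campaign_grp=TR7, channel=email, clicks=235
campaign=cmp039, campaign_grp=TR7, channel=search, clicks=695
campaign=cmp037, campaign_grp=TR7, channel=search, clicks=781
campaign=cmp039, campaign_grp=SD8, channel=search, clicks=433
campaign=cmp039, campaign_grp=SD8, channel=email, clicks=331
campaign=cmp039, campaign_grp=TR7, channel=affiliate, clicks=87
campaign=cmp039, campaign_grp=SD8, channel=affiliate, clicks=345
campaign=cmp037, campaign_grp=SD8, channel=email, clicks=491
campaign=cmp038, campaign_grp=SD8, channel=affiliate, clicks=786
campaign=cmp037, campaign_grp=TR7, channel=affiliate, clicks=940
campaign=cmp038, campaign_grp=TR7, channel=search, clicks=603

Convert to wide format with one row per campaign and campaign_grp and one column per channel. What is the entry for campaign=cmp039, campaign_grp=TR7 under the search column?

695

Wide layout: rows indexed by campaign and campaign_grp, columns are the 3 distinct channel values (affiliate, email, search).
Cell (campaign=cmp039, campaign_grp=TR7, channel=search) draws from the long row where campaign=cmp039, campaign_grp=TR7 and channel=search, which has clicks=695.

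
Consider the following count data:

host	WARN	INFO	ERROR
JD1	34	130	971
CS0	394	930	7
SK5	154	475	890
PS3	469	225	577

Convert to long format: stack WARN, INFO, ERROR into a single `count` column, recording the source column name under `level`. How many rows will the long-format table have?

12

4 host values × 3 melted columns = 12 rows.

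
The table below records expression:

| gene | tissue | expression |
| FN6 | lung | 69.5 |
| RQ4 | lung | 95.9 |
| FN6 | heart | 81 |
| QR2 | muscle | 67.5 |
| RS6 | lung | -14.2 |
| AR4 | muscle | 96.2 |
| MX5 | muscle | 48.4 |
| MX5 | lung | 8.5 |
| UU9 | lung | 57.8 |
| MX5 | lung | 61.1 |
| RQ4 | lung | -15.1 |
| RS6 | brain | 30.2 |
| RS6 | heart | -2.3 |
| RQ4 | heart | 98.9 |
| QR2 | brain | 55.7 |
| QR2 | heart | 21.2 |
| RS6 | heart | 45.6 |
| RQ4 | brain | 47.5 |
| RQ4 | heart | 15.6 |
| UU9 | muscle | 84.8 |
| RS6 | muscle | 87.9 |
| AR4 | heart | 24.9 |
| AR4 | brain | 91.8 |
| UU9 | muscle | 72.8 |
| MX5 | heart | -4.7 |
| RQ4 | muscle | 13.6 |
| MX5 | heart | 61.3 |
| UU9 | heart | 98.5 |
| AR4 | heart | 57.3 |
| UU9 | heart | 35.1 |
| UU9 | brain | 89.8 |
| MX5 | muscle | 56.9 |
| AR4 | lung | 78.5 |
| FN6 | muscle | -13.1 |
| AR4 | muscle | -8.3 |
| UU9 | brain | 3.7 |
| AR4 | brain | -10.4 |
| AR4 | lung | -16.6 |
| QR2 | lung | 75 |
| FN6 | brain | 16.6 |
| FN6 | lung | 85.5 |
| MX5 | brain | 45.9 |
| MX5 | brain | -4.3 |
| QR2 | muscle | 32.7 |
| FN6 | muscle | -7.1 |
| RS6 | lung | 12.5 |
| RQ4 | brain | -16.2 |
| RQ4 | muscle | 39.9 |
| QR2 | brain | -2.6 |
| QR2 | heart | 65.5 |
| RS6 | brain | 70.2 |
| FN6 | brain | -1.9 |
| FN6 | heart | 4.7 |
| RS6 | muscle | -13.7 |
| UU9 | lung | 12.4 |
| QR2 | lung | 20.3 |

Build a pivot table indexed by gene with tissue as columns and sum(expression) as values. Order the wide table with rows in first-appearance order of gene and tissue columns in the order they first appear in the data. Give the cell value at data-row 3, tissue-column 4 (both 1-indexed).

With rows in first-appearance order of gene, row 3 is gene=QR2. tissue columns in first-appearance order: lung, heart, muscle, brain; column 4 is brain.
Long rows with gene=QR2, tissue=brain: 55.7 + -2.6 = 53.1.

53.1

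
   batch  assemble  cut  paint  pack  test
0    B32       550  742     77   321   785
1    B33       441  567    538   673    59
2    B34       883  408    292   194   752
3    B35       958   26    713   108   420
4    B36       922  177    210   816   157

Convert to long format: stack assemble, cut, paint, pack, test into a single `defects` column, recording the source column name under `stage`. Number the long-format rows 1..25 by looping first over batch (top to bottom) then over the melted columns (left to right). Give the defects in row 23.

210

25 rows total (5 × 5). Row 23: index ⌊(23-1)/5⌋ = 4 into batch → B36; (23-1) mod 5 = 2 into the melted columns → paint.
So row 23 is (B36, paint, 210); defects = 210.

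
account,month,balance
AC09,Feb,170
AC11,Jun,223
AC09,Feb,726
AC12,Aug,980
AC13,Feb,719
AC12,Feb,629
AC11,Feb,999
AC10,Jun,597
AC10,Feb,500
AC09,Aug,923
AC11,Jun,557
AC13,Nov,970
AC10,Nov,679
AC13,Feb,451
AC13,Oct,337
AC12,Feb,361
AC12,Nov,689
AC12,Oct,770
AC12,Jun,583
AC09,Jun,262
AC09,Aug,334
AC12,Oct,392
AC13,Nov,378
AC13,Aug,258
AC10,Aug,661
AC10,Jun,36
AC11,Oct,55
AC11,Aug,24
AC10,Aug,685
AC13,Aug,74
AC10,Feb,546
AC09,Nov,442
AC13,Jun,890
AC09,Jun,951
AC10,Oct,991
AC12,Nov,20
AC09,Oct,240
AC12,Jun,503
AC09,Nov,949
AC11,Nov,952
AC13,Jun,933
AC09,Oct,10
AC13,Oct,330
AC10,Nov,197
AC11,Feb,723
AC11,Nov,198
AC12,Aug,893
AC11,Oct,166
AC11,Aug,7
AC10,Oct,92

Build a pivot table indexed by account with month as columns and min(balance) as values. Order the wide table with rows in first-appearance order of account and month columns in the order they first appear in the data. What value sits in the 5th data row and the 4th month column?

197

With rows in first-appearance order of account, row 5 is account=AC10. month columns in first-appearance order: Feb, Jun, Aug, Nov, Oct; column 4 is Nov.
Long rows with account=AC10, month=Nov: min(679, 197) = 197.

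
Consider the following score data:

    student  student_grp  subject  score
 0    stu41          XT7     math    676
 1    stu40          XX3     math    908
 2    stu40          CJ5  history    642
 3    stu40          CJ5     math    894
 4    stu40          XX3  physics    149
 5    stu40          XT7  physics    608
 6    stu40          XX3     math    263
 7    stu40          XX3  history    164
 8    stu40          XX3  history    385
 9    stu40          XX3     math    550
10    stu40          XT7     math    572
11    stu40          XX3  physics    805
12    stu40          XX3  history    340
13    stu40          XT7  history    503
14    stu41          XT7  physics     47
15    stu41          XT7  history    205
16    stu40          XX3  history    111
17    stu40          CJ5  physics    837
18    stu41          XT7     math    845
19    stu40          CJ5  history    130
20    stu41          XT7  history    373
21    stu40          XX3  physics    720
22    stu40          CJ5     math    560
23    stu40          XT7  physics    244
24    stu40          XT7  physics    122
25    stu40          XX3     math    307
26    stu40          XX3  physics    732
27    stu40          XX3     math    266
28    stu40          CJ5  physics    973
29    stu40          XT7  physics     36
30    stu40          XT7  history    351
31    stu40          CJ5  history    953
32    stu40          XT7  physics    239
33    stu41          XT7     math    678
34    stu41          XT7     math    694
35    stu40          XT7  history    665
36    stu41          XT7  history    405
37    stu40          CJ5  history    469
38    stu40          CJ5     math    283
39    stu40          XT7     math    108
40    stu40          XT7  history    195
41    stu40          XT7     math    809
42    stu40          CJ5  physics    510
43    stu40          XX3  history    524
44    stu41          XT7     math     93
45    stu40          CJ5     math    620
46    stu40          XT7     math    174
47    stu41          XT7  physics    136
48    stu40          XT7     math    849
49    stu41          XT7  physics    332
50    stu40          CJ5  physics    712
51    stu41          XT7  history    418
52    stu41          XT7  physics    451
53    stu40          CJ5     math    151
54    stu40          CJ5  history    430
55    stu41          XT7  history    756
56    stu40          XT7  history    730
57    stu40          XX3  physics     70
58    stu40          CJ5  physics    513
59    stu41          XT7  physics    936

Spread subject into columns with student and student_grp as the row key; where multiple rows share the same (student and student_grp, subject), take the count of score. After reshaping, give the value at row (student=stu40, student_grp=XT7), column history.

Rows with student=stu40, student_grp=XT7 and subject=history: score values are 503, 351, 665, 195, 730.
5 rows match — count = 5.

5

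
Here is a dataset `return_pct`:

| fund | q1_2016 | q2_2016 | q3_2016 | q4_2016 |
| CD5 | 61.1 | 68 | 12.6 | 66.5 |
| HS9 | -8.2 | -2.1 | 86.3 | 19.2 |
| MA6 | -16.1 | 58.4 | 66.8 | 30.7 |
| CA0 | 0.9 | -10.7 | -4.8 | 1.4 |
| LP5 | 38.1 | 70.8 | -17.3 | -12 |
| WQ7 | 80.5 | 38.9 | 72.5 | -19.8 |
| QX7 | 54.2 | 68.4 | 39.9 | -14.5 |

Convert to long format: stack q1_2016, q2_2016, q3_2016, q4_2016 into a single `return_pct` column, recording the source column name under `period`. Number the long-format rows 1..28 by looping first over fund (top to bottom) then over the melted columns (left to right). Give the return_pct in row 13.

28 rows total (7 × 4). Row 13: index ⌊(13-1)/4⌋ = 3 into fund → CA0; (13-1) mod 4 = 0 into the melted columns → q1_2016.
So row 13 is (CA0, q1_2016, 0.9); return_pct = 0.9.

0.9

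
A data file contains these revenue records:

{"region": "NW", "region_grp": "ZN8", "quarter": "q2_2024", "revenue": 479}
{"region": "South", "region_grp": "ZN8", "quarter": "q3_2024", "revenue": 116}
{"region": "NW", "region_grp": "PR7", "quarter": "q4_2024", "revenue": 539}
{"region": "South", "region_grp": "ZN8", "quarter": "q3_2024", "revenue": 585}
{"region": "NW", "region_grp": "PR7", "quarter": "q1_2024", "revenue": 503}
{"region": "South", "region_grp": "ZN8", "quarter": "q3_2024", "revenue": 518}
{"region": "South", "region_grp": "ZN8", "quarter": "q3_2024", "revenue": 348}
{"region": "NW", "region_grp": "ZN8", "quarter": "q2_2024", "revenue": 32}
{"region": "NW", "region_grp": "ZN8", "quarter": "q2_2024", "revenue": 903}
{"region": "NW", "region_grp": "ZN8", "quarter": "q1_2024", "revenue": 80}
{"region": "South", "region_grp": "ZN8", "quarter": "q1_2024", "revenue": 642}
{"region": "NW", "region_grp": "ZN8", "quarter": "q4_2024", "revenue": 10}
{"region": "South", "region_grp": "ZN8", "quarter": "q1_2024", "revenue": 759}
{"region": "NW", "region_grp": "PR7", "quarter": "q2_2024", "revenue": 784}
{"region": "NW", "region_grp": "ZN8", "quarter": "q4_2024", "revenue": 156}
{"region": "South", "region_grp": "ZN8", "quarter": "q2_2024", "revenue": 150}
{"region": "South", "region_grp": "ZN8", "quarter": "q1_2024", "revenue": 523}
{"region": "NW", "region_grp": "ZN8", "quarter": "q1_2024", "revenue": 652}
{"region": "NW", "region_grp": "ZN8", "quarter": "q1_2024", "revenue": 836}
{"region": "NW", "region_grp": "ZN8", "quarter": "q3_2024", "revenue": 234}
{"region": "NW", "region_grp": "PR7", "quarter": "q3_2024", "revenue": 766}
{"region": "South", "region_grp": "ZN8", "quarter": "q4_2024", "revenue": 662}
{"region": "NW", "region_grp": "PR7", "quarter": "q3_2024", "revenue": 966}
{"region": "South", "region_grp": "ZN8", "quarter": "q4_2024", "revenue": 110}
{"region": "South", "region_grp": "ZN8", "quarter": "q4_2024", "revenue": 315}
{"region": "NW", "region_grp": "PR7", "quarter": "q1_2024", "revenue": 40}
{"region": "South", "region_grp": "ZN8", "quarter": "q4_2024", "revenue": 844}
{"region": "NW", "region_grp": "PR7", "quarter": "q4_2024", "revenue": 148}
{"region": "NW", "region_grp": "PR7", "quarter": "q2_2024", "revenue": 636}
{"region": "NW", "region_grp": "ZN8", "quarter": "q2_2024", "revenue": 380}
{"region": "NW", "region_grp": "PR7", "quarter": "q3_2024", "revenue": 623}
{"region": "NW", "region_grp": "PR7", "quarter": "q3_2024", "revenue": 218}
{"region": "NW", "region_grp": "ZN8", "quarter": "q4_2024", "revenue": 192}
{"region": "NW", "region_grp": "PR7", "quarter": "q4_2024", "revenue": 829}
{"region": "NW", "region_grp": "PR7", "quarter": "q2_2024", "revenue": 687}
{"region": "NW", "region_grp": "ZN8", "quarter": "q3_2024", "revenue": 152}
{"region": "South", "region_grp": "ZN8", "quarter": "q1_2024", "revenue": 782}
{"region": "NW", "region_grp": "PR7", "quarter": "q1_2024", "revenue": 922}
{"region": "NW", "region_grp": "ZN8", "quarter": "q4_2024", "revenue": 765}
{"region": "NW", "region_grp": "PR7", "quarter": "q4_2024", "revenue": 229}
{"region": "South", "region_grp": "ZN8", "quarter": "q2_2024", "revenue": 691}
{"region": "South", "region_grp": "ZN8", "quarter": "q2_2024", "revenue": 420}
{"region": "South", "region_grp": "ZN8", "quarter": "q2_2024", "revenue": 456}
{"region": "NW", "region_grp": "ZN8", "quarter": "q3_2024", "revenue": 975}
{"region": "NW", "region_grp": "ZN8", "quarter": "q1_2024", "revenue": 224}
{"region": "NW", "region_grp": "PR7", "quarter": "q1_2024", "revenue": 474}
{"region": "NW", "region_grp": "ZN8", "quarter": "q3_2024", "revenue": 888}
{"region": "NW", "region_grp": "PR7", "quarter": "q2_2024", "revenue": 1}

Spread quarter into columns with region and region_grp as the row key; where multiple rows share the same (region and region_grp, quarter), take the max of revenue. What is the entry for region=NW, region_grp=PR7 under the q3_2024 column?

Rows with region=NW, region_grp=PR7 and quarter=q3_2024: revenue values are 766, 966, 623, 218.
max(766, 966, 623, 218) = 966.

966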